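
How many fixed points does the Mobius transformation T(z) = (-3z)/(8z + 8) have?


Step 1: Fixed points satisfy T(z) = z
Step 2: 8z^2 + 11z = 0
Step 3: Discriminant = 11^2 - 4*8*0 = 121
Step 4: Number of fixed points = 2

2


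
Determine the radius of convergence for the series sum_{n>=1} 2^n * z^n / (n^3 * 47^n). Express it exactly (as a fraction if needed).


Step 1: General term a_n = 2^n / (n^3 * 47^n)
Step 2: By the root test, |a_n|^(1/n) = 2 / (n^(3/n) * 47) -> 2/47 as n -> infinity (since n^(3/n) -> 1)
Step 3: R = 1/lim|a_n|^(1/n) = 47/2

47/2


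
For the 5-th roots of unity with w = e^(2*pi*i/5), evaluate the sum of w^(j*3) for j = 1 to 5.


Step 1: The sum sum_{j=1}^{n} w^(k*j) equals n if n | k, else 0.
Step 2: Here n = 5, k = 3
Step 3: Does n divide k? 5 | 3 -> False
Step 4: Sum = 0

0


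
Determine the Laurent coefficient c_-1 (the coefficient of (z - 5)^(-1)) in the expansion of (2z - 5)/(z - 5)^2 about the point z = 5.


Step 1: Write the numerator in powers of (z - 5): 2z - 5 = 2(z - 5) + (2*5 - 5) = 2(z - 5) + 5
Step 2: Divide by (z - 5)^2: f(z) = 5(z - 5)^(-2) + 2(z - 5)^(-1)
Step 3: This finite sum is the Laurent series of f about z = 5.
Step 4: Coefficient of (z - 5)^(-1) = coefficient of (z - 5) in the re-centred numerator = 2

2


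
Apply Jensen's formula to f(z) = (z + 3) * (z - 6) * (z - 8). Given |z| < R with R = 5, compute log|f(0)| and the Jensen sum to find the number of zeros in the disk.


Jensen's formula: (1/2pi)*integral log|f(Re^it)|dt = log|f(0)| + sum_{|a_k|<R} log(R/|a_k|)
Step 1: f(0) = 3 * (-6) * (-8) = 144
Step 2: log|f(0)| = log|-3| + log|6| + log|8| = 4.9698
Step 3: Zeros inside |z| < 5: -3
Step 4: Jensen sum = log(5/3) = 0.5108
Step 5: n(R) = number of terms in the Jensen sum = count of zeros inside |z| < 5 = 1

1


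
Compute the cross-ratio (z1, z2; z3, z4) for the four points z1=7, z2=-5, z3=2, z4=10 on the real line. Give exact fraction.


Step 1: (z1-z3)(z2-z4) = 5 * (-15) = -75
Step 2: (z1-z4)(z2-z3) = (-3) * (-7) = 21
Step 3: Cross-ratio = -75/21 = -25/7

-25/7


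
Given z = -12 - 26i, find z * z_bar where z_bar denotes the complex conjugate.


Step 1: conj(z) = -12 + 26i
Step 2: z * conj(z) = (-12)^2 + (-26)^2
Step 3: = 144 + 676 = 820

820


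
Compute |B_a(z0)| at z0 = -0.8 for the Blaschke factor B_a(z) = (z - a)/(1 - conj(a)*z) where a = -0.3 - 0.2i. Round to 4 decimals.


Step 1: Numerator z0 - a = -0.8 - (-0.3 - 0.2i) = -0.5 + 0.2i
Step 2: Denominator 1 - conj(a)*z0 = 1 - (-0.3 + 0.2i)*(-0.8) = 0.76 + 0.16i
Step 3: |z0 - a|^2 = (-0.5)^2 + 0.2^2 = 0.29; |1 - conj(a)*z0|^2 = 0.76^2 + 0.16^2 = 0.6032
Step 4: |B_a(-0.8)| = sqrt(0.29 / 0.6032) = sqrt(0.480769)
Step 5: = 0.6934

0.6934


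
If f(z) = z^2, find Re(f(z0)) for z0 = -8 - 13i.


Step 1: z0 = -8 - 13i
Step 2: z0^2 = (-8)^2 - (-13)^2 + 208i
Step 3: real part = 64 - 169 = -105

-105


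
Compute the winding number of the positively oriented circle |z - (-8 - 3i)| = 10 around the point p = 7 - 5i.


Step 1: Center c = (-8, -3), radius = 10
Step 2: |p - c|^2 = 15^2 + (-2)^2 = 229
Step 3: r^2 = 100
Step 4: |p-c| > r so winding number = 0

0


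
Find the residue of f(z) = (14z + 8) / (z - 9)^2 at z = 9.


Step 1: Pole of order 2 at z = 9
Step 2: Res = lim d/dz [(z - 9)^2 * f(z)] as z -> 9
Step 3: (z - 9)^2 * f(z) = 14z + 8
Step 4: d/dz[14z + 8] = 14

14


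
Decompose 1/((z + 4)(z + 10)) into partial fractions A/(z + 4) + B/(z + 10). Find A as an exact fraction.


Step 1: Multiply both sides by (z + 4) and set z = -4
Step 2: A = 1 / (-4 + 10)
Step 3: A = 1 / 6
Step 4: A = 1/6

1/6


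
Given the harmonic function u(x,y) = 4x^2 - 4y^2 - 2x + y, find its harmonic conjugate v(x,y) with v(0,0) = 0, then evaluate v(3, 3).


Step 1: v_x = -u_y = 8y - 1
Step 2: v_y = u_x = 8x - 2
Step 3: v = 8xy - x - 2y + C
Step 4: v(0,0) = 0 => C = 0
Step 5: v(3, 3) = 63

63


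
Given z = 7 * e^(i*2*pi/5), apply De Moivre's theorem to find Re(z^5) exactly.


Step 1: By De Moivre's theorem, z^5 = 7^5 * e^(i*5*2*pi/5) = 16807 * (cos(2*pi) + i*sin(2*pi))
Step 2: |z|^5 = 7^5 = 16807
Step 3: Reduce the angle mod 2*pi: 2*pi - 2*pi = 0
Step 4: cos(0) = 1
Step 5: Re(z^5) = 16807 * 1 = 16807

16807


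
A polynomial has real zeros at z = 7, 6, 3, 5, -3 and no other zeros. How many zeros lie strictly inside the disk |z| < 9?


Step 1: Check each root:
  z = 7: |7| = 7 < 9
  z = 6: |6| = 6 < 9
  z = 3: |3| = 3 < 9
  z = 5: |5| = 5 < 9
  z = -3: |-3| = 3 < 9
Step 2: Count = 5

5


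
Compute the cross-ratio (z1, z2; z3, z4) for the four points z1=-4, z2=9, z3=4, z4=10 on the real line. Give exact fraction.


Step 1: (z1-z3)(z2-z4) = (-8) * (-1) = 8
Step 2: (z1-z4)(z2-z3) = (-14) * 5 = -70
Step 3: Cross-ratio = -8/70 = -4/35

-4/35


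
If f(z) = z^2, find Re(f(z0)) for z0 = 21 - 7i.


Step 1: z0 = 21 - 7i
Step 2: z0^2 = 21^2 - (-7)^2 - 294i
Step 3: real part = 441 - 49 = 392

392


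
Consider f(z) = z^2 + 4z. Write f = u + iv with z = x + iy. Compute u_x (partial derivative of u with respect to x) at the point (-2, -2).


Step 1: f(z) = (x+iy)^2 + 4(x+iy) + 0
Step 2: u = (x^2 - y^2) + 4x + 0
Step 3: u_x = 2x + 4
Step 4: At (-2, -2): u_x = -4 + 4 = 0

0


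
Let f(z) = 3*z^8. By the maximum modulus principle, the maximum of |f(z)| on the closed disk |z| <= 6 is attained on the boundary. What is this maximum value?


Step 1: On |z| = 6, |f(z)| = 3 * |z|^8 = 3 * 6^8
Step 2: By maximum modulus principle, maximum is on boundary.
Step 3: Maximum = 3 * 1679616 = 5038848

5038848


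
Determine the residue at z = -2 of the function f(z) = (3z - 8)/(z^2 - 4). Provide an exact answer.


Step 1: Q(z) = z^2 - 4 = (z + 2)(z - 2)
Step 2: Q'(z) = 2z
Step 3: Q'(-2) = -4, P(-2) = -14
Step 4: Res = P(-2)/Q'(-2) = -14/(-4) = 7/2

7/2


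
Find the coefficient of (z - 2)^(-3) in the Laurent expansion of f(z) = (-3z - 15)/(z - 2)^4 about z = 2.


Step 1: Write the numerator in powers of (z - 2): -3z - 15 = -3(z - 2) + (-3*2 - 15) = -3(z - 2) - 21
Step 2: Divide by (z - 2)^4: f(z) = -21(z - 2)^(-4) - 3(z - 2)^(-3)
Step 3: This finite sum is the Laurent series of f about z = 2.
Step 4: Coefficient of (z - 2)^(-3) = coefficient of (z - 2) in the re-centred numerator = -3

-3


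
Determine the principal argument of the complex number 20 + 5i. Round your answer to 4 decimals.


Step 1: z = 20 + 5i
Step 2: arg(z) = atan2(5, 20)
Step 3: arg(z) = 0.245

0.245


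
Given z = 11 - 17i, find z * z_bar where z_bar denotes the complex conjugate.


Step 1: conj(z) = 11 + 17i
Step 2: z * conj(z) = 11^2 + (-17)^2
Step 3: = 121 + 289 = 410

410


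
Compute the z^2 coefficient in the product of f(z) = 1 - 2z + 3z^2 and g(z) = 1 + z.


Step 1: z^2 term in f*g comes from: (1)*(0) + (-2z)*(z) + (3z^2)*(1)
Step 2: = 0 - 2 + 3
Step 3: = 1

1


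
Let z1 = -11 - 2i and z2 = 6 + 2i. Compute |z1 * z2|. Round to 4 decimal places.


Step 1: |z1| = sqrt((-11)^2 + (-2)^2) = sqrt(125)
Step 2: |z2| = sqrt(6^2 + 2^2) = sqrt(40)
Step 3: |z1*z2| = |z1|*|z2| = sqrt(125) * sqrt(40) = sqrt(125 * 40) = sqrt(5000)
Step 4: = 70.7107

70.7107


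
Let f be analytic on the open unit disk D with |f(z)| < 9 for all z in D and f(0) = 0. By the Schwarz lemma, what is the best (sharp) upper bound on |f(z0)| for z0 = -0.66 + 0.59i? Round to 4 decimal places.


Step 1: g = f/9 maps D -> D with g(0) = 0, so by the Schwarz lemma |g(z)| <= |z|, i.e. |f(z)| <= 9|z|; this is sharp (f(z) = 9z).
Step 2: |z0|^2 = (-0.66)^2 + 0.59^2 = 0.7837
Step 3: |z0| = sqrt(0.7837) = 0.885268
Step 4: Best bound = 9 * |z0| = 9 * 0.885268 = 7.9674

7.9674


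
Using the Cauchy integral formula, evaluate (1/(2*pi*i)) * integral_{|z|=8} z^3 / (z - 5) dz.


Step 1: f(z) = z^3, a = 5 is inside |z| = 8
Step 2: By Cauchy integral formula: (1/(2pi*i)) * integral = f(a)
Step 3: f(5) = 5^3 = 125

125


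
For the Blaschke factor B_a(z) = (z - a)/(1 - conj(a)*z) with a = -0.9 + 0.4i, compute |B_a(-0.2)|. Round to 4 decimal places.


Step 1: Numerator z0 - a = -0.2 - (-0.9 + 0.4i) = 0.7 - 0.4i
Step 2: Denominator 1 - conj(a)*z0 = 1 - (-0.9 - 0.4i)*(-0.2) = 0.82 - 0.08i
Step 3: |z0 - a|^2 = 0.7^2 + (-0.4)^2 = 0.65; |1 - conj(a)*z0|^2 = 0.82^2 + (-0.08)^2 = 0.6788
Step 4: |B_a(-0.2)| = sqrt(0.65 / 0.6788) = sqrt(0.957572)
Step 5: = 0.9786

0.9786


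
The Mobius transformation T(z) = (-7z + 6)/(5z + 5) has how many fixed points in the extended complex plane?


Step 1: Fixed points satisfy T(z) = z
Step 2: 5z^2 + 12z - 6 = 0
Step 3: Discriminant = 12^2 - 4*5*(-6) = 264
Step 4: Number of fixed points = 2

2


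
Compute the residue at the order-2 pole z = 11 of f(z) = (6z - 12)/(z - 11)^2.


Step 1: Pole of order 2 at z = 11
Step 2: Res = lim d/dz [(z - 11)^2 * f(z)] as z -> 11
Step 3: (z - 11)^2 * f(z) = 6z - 12
Step 4: d/dz[6z - 12] = 6

6


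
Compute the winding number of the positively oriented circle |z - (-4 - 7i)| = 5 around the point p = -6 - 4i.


Step 1: Center c = (-4, -7), radius = 5
Step 2: |p - c|^2 = (-2)^2 + 3^2 = 13
Step 3: r^2 = 25
Step 4: |p-c| < r so winding number = 1

1


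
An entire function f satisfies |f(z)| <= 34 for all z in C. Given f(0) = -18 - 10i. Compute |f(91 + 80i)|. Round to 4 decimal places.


Step 1: By Liouville's theorem, a bounded entire function is constant.
Step 2: f(z) = f(0) = -18 - 10i for all z.
Step 3: |f(w)| = |-18 - 10i| = sqrt(324 + 100)
Step 4: = 20.5913

20.5913


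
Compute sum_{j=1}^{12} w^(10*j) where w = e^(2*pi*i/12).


Step 1: The sum sum_{j=1}^{n} w^(k*j) equals n if n | k, else 0.
Step 2: Here n = 12, k = 10
Step 3: Does n divide k? 12 | 10 -> False
Step 4: Sum = 0

0


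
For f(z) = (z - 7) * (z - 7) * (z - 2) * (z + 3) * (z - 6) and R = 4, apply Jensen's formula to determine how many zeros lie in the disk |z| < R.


Jensen's formula: (1/2pi)*integral log|f(Re^it)|dt = log|f(0)| + sum_{|a_k|<R} log(R/|a_k|)
Step 1: f(0) = (-7) * (-7) * (-2) * 3 * (-6) = 1764
Step 2: log|f(0)| = log|7| + log|7| + log|2| + log|-3| + log|6| = 7.4753
Step 3: Zeros inside |z| < 4: 2, -3
Step 4: Jensen sum = log(4/2) + log(4/3) = 0.9808
Step 5: n(R) = number of terms in the Jensen sum = count of zeros inside |z| < 4 = 2

2


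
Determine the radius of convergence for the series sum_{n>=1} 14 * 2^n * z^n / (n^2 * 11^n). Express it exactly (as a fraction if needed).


Step 1: General term a_n = 14 * 2^n / (n^2 * 11^n)
Step 2: By the root test, |a_n|^(1/n) = 14^(1/n) * 2 / (n^(2/n) * 11) -> 2/11 as n -> infinity (since 14^(1/n) -> 1 and n^(2/n) -> 1)
Step 3: R = 1/lim|a_n|^(1/n) = 11/2

11/2


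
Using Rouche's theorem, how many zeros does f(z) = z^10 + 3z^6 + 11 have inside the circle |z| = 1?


Step 1: On |z| = 1 the three terms have sizes |z^10| = 1^10 = 1, |3z^6| = 3*1^6 = 3, |11| = 11
Step 2: The dominant term is g(z) = 11; let h(z) = z^10 + 3z^6 so f = g + h
Step 3: On |z| = 1: |g| = 11 and |h| <= 1 + 3 = 4
Step 4: Since 11 > 4, |h| < |g| on |z| = 1, so by Rouche f has the same number of zeros as g inside |z| < 1
Step 5: g(z) = 11 is a nonzero constant with no zeros inside |z| < 1. Answer = 0

0


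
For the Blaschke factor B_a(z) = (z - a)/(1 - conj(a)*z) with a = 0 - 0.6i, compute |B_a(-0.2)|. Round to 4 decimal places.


Step 1: Numerator z0 - a = -0.2 - (0 - 0.6i) = -0.2 + 0.6i
Step 2: Denominator 1 - conj(a)*z0 = 1 - (0 + 0.6i)*(-0.2) = 1 + 0.12i
Step 3: |z0 - a|^2 = (-0.2)^2 + 0.6^2 = 0.4; |1 - conj(a)*z0|^2 = 1^2 + 0.12^2 = 1.0144
Step 4: |B_a(-0.2)| = sqrt(0.4 / 1.0144) = sqrt(0.394322)
Step 5: = 0.628

0.628


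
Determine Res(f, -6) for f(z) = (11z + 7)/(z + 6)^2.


Step 1: Pole of order 2 at z = -6
Step 2: Res = lim d/dz [(z + 6)^2 * f(z)] as z -> -6
Step 3: (z + 6)^2 * f(z) = 11z + 7
Step 4: d/dz[11z + 7] = 11

11


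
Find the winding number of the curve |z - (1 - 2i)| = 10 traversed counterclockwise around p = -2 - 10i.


Step 1: Center c = (1, -2), radius = 10
Step 2: |p - c|^2 = (-3)^2 + (-8)^2 = 73
Step 3: r^2 = 100
Step 4: |p-c| < r so winding number = 1

1


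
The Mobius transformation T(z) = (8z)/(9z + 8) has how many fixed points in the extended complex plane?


Step 1: Fixed points satisfy T(z) = z
Step 2: 9z^2 = 0
Step 3: Discriminant = 0^2 - 4*9*0 = 0
Step 4: Number of fixed points = 1

1


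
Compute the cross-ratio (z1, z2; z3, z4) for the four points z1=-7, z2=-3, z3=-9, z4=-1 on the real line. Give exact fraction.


Step 1: (z1-z3)(z2-z4) = 2 * (-2) = -4
Step 2: (z1-z4)(z2-z3) = (-6) * 6 = -36
Step 3: Cross-ratio = 4/36 = 1/9

1/9


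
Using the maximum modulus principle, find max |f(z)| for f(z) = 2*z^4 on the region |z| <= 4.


Step 1: On |z| = 4, |f(z)| = 2 * |z|^4 = 2 * 4^4
Step 2: By maximum modulus principle, maximum is on boundary.
Step 3: Maximum = 2 * 256 = 512

512


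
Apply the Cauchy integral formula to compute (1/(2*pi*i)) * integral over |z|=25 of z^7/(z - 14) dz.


Step 1: f(z) = z^7, a = 14 is inside |z| = 25
Step 2: By Cauchy integral formula: (1/(2pi*i)) * integral = f(a)
Step 3: f(14) = 14^7 = 105413504

105413504


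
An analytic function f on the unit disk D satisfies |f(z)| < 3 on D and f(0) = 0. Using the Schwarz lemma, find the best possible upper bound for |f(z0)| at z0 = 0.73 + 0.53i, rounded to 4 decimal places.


Step 1: g = f/3 maps D -> D with g(0) = 0, so by the Schwarz lemma |g(z)| <= |z|, i.e. |f(z)| <= 3|z|; this is sharp (f(z) = 3z).
Step 2: |z0|^2 = 0.73^2 + 0.53^2 = 0.8138
Step 3: |z0| = sqrt(0.8138) = 0.902109
Step 4: Best bound = 3 * |z0| = 3 * 0.902109 = 2.7063

2.7063


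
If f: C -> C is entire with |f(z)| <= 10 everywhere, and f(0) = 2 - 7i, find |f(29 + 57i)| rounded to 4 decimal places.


Step 1: By Liouville's theorem, a bounded entire function is constant.
Step 2: f(z) = f(0) = 2 - 7i for all z.
Step 3: |f(w)| = |2 - 7i| = sqrt(4 + 49)
Step 4: = 7.2801

7.2801


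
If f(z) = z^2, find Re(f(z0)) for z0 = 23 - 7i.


Step 1: z0 = 23 - 7i
Step 2: z0^2 = 23^2 - (-7)^2 - 322i
Step 3: real part = 529 - 49 = 480

480


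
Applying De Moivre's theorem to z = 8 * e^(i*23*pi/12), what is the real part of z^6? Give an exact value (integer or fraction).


Step 1: By De Moivre's theorem, z^6 = 8^6 * e^(i*6*23*pi/12) = 262144 * (cos(23*pi/2) + i*sin(23*pi/2))
Step 2: |z|^6 = 8^6 = 262144
Step 3: Reduce the angle mod 2*pi: 23*pi/2 - 10*pi = 3*pi/2
Step 4: cos(3*pi/2) = 0
Step 5: Re(z^6) = 262144 * 0 = 0

0


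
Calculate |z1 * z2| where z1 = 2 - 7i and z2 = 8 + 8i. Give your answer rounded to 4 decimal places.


Step 1: |z1| = sqrt(2^2 + (-7)^2) = sqrt(53)
Step 2: |z2| = sqrt(8^2 + 8^2) = sqrt(128)
Step 3: |z1*z2| = |z1|*|z2| = sqrt(53) * sqrt(128) = sqrt(53 * 128) = sqrt(6784)
Step 4: = 82.365

82.365


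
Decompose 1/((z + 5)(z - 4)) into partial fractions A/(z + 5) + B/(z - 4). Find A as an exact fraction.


Step 1: Multiply both sides by (z + 5) and set z = -5
Step 2: A = 1 / (-5 - 4)
Step 3: A = 1 / (-9)
Step 4: A = -1/9

-1/9


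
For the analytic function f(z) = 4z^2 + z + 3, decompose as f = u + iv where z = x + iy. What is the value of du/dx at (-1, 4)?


Step 1: f(z) = 4(x+iy)^2 + (x+iy) + 3
Step 2: u = 4(x^2 - y^2) + x + 3
Step 3: u_x = 8x + 1
Step 4: At (-1, 4): u_x = -8 + 1 = -7

-7


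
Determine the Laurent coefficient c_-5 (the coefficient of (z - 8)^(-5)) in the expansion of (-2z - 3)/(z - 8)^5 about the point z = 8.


Step 1: Write the numerator in powers of (z - 8): -2z - 3 = -2(z - 8) + (-2*8 - 3) = -2(z - 8) - 19
Step 2: Divide by (z - 8)^5: f(z) = -19(z - 8)^(-5) - 2(z - 8)^(-4)
Step 3: This finite sum is the Laurent series of f about z = 8.
Step 4: Coefficient of (z - 8)^(-5) = -2*8 - 3 = -19

-19


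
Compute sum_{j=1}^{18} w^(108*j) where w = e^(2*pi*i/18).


Step 1: The sum sum_{j=1}^{n} w^(k*j) equals n if n | k, else 0.
Step 2: Here n = 18, k = 108
Step 3: Does n divide k? 18 | 108 -> True
Step 4: Sum = 18

18


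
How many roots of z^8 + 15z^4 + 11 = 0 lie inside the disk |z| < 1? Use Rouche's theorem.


Step 1: On |z| = 1 the three terms have sizes |z^8| = 1^8 = 1, |15z^4| = 15*1^4 = 15, |11| = 11
Step 2: The dominant term is g(z) = 15z^4; let h(z) = z^8 + 11 so f = g + h
Step 3: On |z| = 1: |g| = 15 and |h| <= 1 + 11 = 12
Step 4: Since 15 > 12, |h| < |g| on |z| = 1, so by Rouche f has the same number of zeros as g inside |z| < 1
Step 5: g(z) = 15z^4 has 4 zeros (at the origin, multiplicity 4) inside |z| < 1. Answer = 4

4


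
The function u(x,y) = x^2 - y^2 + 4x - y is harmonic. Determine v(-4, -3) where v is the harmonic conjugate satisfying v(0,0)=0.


Step 1: v_x = -u_y = 2y + 1
Step 2: v_y = u_x = 2x + 4
Step 3: v = 2xy + x + 4y + C
Step 4: v(0,0) = 0 => C = 0
Step 5: v(-4, -3) = 8

8


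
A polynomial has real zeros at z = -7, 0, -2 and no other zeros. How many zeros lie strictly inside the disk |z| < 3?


Step 1: Check each root:
  z = -7: |-7| = 7 >= 3
  z = 0: |0| = 0 < 3
  z = -2: |-2| = 2 < 3
Step 2: Count = 2

2


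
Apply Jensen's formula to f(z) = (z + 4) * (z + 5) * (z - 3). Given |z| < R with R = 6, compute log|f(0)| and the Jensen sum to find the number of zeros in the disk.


Jensen's formula: (1/2pi)*integral log|f(Re^it)|dt = log|f(0)| + sum_{|a_k|<R} log(R/|a_k|)
Step 1: f(0) = 4 * 5 * (-3) = -60
Step 2: log|f(0)| = log|-4| + log|-5| + log|3| = 4.0943
Step 3: Zeros inside |z| < 6: -4, -5, 3
Step 4: Jensen sum = log(6/4) + log(6/5) + log(6/3) = 1.2809
Step 5: n(R) = number of terms in the Jensen sum = count of zeros inside |z| < 6 = 3

3


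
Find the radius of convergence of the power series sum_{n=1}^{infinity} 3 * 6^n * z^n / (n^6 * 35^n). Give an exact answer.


Step 1: General term a_n = 3 * 6^n / (n^6 * 35^n)
Step 2: By the root test, |a_n|^(1/n) = 3^(1/n) * 6 / (n^(6/n) * 35) -> 6/35 as n -> infinity (since 3^(1/n) -> 1 and n^(6/n) -> 1)
Step 3: R = 1/lim|a_n|^(1/n) = 35/6

35/6


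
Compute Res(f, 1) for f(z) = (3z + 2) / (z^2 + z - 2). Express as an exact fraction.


Step 1: Q(z) = z^2 + z - 2 = (z - 1)(z + 2)
Step 2: Q'(z) = 2z + 1
Step 3: Q'(1) = 3, P(1) = 5
Step 4: Res = P(1)/Q'(1) = 5/3 = 5/3

5/3


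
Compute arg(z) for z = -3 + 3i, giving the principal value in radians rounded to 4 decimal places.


Step 1: z = -3 + 3i
Step 2: arg(z) = atan2(3, -3)
Step 3: arg(z) = 2.3562

2.3562


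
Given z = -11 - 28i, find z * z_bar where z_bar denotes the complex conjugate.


Step 1: conj(z) = -11 + 28i
Step 2: z * conj(z) = (-11)^2 + (-28)^2
Step 3: = 121 + 784 = 905

905


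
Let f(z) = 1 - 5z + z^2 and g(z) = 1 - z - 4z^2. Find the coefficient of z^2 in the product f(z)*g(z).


Step 1: z^2 term in f*g comes from: (1)*(-4z^2) + (-5z)*(-z) + (z^2)*(1)
Step 2: = -4 + 5 + 1
Step 3: = 2

2


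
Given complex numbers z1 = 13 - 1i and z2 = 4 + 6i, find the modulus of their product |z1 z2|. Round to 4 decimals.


Step 1: |z1| = sqrt(13^2 + (-1)^2) = sqrt(170)
Step 2: |z2| = sqrt(4^2 + 6^2) = sqrt(52)
Step 3: |z1*z2| = |z1|*|z2| = sqrt(170) * sqrt(52) = sqrt(170 * 52) = sqrt(8840)
Step 4: = 94.0213

94.0213


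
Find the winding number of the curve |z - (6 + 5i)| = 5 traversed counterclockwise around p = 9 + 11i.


Step 1: Center c = (6, 5), radius = 5
Step 2: |p - c|^2 = 3^2 + 6^2 = 45
Step 3: r^2 = 25
Step 4: |p-c| > r so winding number = 0

0


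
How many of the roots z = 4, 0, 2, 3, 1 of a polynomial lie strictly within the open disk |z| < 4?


Step 1: Check each root:
  z = 4: |4| = 4 >= 4
  z = 0: |0| = 0 < 4
  z = 2: |2| = 2 < 4
  z = 3: |3| = 3 < 4
  z = 1: |1| = 1 < 4
Step 2: Count = 4

4


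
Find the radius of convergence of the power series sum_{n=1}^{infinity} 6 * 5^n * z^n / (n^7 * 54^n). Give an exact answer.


Step 1: General term a_n = 6 * 5^n / (n^7 * 54^n)
Step 2: By the root test, |a_n|^(1/n) = 6^(1/n) * 5 / (n^(7/n) * 54) -> 5/54 as n -> infinity (since 6^(1/n) -> 1 and n^(7/n) -> 1)
Step 3: R = 1/lim|a_n|^(1/n) = 54/5

54/5


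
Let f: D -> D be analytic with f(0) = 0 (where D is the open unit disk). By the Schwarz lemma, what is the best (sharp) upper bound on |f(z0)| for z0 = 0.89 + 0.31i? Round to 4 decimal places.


Step 1: Schwarz lemma: if f: D -> D is analytic with f(0) = 0, then |f(z)| <= |z| for all z in D, and this is sharp (f(z) = z).
Step 2: |z0|^2 = 0.89^2 + 0.31^2 = 0.8882
Step 3: |z0| = sqrt(0.8882) = 0.942444
Step 4: Best bound = |z0| = 0.9424

0.9424


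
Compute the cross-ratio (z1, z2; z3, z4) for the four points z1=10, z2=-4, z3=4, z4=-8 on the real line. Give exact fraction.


Step 1: (z1-z3)(z2-z4) = 6 * 4 = 24
Step 2: (z1-z4)(z2-z3) = 18 * (-8) = -144
Step 3: Cross-ratio = -24/144 = -1/6

-1/6


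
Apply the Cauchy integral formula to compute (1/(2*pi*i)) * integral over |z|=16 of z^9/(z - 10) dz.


Step 1: f(z) = z^9, a = 10 is inside |z| = 16
Step 2: By Cauchy integral formula: (1/(2pi*i)) * integral = f(a)
Step 3: f(10) = 10^9 = 1000000000

1000000000


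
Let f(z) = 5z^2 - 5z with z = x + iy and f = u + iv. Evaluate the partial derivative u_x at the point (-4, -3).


Step 1: f(z) = 5(x+iy)^2 - 5(x+iy) + 0
Step 2: u = 5(x^2 - y^2) - 5x + 0
Step 3: u_x = 10x - 5
Step 4: At (-4, -3): u_x = -40 - 5 = -45

-45


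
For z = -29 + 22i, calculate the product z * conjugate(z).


Step 1: conj(z) = -29 - 22i
Step 2: z * conj(z) = (-29)^2 + 22^2
Step 3: = 841 + 484 = 1325

1325


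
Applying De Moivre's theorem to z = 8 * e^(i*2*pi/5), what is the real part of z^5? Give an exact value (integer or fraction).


Step 1: By De Moivre's theorem, z^5 = 8^5 * e^(i*5*2*pi/5) = 32768 * (cos(2*pi) + i*sin(2*pi))
Step 2: |z|^5 = 8^5 = 32768
Step 3: Reduce the angle mod 2*pi: 2*pi - 2*pi = 0
Step 4: cos(0) = 1
Step 5: Re(z^5) = 32768 * 1 = 32768

32768


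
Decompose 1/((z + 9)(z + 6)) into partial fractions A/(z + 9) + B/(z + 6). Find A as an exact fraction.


Step 1: Multiply both sides by (z + 9) and set z = -9
Step 2: A = 1 / (-9 + 6)
Step 3: A = 1 / (-3)
Step 4: A = -1/3

-1/3


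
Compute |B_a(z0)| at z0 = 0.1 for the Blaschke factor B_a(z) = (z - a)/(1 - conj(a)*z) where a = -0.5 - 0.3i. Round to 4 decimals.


Step 1: Numerator z0 - a = 0.1 - (-0.5 - 0.3i) = 0.6 + 0.3i
Step 2: Denominator 1 - conj(a)*z0 = 1 - (-0.5 + 0.3i)*0.1 = 1.05 - 0.03i
Step 3: |z0 - a|^2 = 0.6^2 + 0.3^2 = 0.45; |1 - conj(a)*z0|^2 = 1.05^2 + (-0.03)^2 = 1.1034
Step 4: |B_a(0.1)| = sqrt(0.45 / 1.1034) = sqrt(0.40783)
Step 5: = 0.6386

0.6386


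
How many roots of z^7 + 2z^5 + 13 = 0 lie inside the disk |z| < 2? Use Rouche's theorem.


Step 1: On |z| = 2 the three terms have sizes |z^7| = 2^7 = 128, |2z^5| = 2*2^5 = 64, |13| = 13
Step 2: The dominant term is g(z) = z^7; let h(z) = 2z^5 + 13 so f = g + h
Step 3: On |z| = 2: |g| = 128 and |h| <= 64 + 13 = 77
Step 4: Since 128 > 77, |h| < |g| on |z| = 2, so by Rouche f has the same number of zeros as g inside |z| < 2
Step 5: g(z) = z^7 has 7 zeros (all at the origin) inside |z| < 2. Answer = 7

7


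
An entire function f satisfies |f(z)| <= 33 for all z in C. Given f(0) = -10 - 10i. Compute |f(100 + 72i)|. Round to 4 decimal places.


Step 1: By Liouville's theorem, a bounded entire function is constant.
Step 2: f(z) = f(0) = -10 - 10i for all z.
Step 3: |f(w)| = |-10 - 10i| = sqrt(100 + 100)
Step 4: = 14.1421

14.1421


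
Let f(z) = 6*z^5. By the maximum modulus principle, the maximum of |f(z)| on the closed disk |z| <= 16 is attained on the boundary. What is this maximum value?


Step 1: On |z| = 16, |f(z)| = 6 * |z|^5 = 6 * 16^5
Step 2: By maximum modulus principle, maximum is on boundary.
Step 3: Maximum = 6 * 1048576 = 6291456

6291456


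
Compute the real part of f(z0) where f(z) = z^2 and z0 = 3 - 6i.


Step 1: z0 = 3 - 6i
Step 2: z0^2 = 3^2 - (-6)^2 - 36i
Step 3: real part = 9 - 36 = -27

-27


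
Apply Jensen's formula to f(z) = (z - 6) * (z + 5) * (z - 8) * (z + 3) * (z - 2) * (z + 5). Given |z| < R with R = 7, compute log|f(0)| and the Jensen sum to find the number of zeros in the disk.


Jensen's formula: (1/2pi)*integral log|f(Re^it)|dt = log|f(0)| + sum_{|a_k|<R} log(R/|a_k|)
Step 1: f(0) = (-6) * 5 * (-8) * 3 * (-2) * 5 = -7200
Step 2: log|f(0)| = log|6| + log|-5| + log|8| + log|-3| + log|2| + log|-5| = 8.8818
Step 3: Zeros inside |z| < 7: 6, -5, -3, 2, -5
Step 4: Jensen sum = log(7/6) + log(7/5) + log(7/3) + log(7/2) + log(7/5) = 2.9272
Step 5: n(R) = number of terms in the Jensen sum = count of zeros inside |z| < 7 = 5

5


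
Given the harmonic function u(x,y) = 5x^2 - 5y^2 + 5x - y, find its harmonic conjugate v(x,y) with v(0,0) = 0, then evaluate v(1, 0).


Step 1: v_x = -u_y = 10y + 1
Step 2: v_y = u_x = 10x + 5
Step 3: v = 10xy + x + 5y + C
Step 4: v(0,0) = 0 => C = 0
Step 5: v(1, 0) = 1

1


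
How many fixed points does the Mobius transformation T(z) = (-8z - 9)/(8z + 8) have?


Step 1: Fixed points satisfy T(z) = z
Step 2: 8z^2 + 16z + 9 = 0
Step 3: Discriminant = 16^2 - 4*8*9 = -32
Step 4: Number of fixed points = 2

2


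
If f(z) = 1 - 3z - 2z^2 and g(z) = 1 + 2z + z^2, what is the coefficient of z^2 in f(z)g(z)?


Step 1: z^2 term in f*g comes from: (1)*(z^2) + (-3z)*(2z) + (-2z^2)*(1)
Step 2: = 1 - 6 - 2
Step 3: = -7

-7


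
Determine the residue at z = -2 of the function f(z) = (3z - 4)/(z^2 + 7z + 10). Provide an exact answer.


Step 1: Q(z) = z^2 + 7z + 10 = (z + 2)(z + 5)
Step 2: Q'(z) = 2z + 7
Step 3: Q'(-2) = 3, P(-2) = -10
Step 4: Res = P(-2)/Q'(-2) = -10/3 = -10/3

-10/3


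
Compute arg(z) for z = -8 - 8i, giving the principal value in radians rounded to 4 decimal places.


Step 1: z = -8 - 8i
Step 2: arg(z) = atan2(-8, -8)
Step 3: arg(z) = -2.3562

-2.3562


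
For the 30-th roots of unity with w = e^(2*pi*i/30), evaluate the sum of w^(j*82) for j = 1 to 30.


Step 1: The sum sum_{j=1}^{n} w^(k*j) equals n if n | k, else 0.
Step 2: Here n = 30, k = 82
Step 3: Does n divide k? 30 | 82 -> False
Step 4: Sum = 0

0


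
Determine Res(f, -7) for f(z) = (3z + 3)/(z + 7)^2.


Step 1: Pole of order 2 at z = -7
Step 2: Res = lim d/dz [(z + 7)^2 * f(z)] as z -> -7
Step 3: (z + 7)^2 * f(z) = 3z + 3
Step 4: d/dz[3z + 3] = 3

3


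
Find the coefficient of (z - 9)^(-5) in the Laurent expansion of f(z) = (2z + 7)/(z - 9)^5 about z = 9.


Step 1: Write the numerator in powers of (z - 9): 2z + 7 = 2(z - 9) + (2*9 + 7) = 2(z - 9) + 25
Step 2: Divide by (z - 9)^5: f(z) = 25(z - 9)^(-5) + 2(z - 9)^(-4)
Step 3: This finite sum is the Laurent series of f about z = 9.
Step 4: Coefficient of (z - 9)^(-5) = 2*9 + 7 = 25

25


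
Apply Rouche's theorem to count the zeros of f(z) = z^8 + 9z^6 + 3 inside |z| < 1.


Step 1: On |z| = 1 the three terms have sizes |z^8| = 1^8 = 1, |9z^6| = 9*1^6 = 9, |3| = 3
Step 2: The dominant term is g(z) = 9z^6; let h(z) = z^8 + 3 so f = g + h
Step 3: On |z| = 1: |g| = 9 and |h| <= 1 + 3 = 4
Step 4: Since 9 > 4, |h| < |g| on |z| = 1, so by Rouche f has the same number of zeros as g inside |z| < 1
Step 5: g(z) = 9z^6 has 6 zeros (at the origin, multiplicity 6) inside |z| < 1. Answer = 6

6


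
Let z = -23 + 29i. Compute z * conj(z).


Step 1: conj(z) = -23 - 29i
Step 2: z * conj(z) = (-23)^2 + 29^2
Step 3: = 529 + 841 = 1370

1370


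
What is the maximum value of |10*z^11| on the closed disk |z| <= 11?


Step 1: On |z| = 11, |f(z)| = 10 * |z|^11 = 10 * 11^11
Step 2: By maximum modulus principle, maximum is on boundary.
Step 3: Maximum = 10 * 285311670611 = 2853116706110

2853116706110


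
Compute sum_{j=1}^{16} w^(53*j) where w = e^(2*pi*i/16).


Step 1: The sum sum_{j=1}^{n} w^(k*j) equals n if n | k, else 0.
Step 2: Here n = 16, k = 53
Step 3: Does n divide k? 16 | 53 -> False
Step 4: Sum = 0

0


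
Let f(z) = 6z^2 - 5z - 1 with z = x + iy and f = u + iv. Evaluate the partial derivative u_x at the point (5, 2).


Step 1: f(z) = 6(x+iy)^2 - 5(x+iy) - 1
Step 2: u = 6(x^2 - y^2) - 5x - 1
Step 3: u_x = 12x - 5
Step 4: At (5, 2): u_x = 60 - 5 = 55

55


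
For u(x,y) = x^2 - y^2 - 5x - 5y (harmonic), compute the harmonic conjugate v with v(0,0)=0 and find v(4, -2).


Step 1: v_x = -u_y = 2y + 5
Step 2: v_y = u_x = 2x - 5
Step 3: v = 2xy + 5x - 5y + C
Step 4: v(0,0) = 0 => C = 0
Step 5: v(4, -2) = 14

14


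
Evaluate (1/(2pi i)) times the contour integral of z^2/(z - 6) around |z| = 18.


Step 1: f(z) = z^2, a = 6 is inside |z| = 18
Step 2: By Cauchy integral formula: (1/(2pi*i)) * integral = f(a)
Step 3: f(6) = 6^2 = 36

36


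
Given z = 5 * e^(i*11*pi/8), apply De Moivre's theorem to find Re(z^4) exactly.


Step 1: By De Moivre's theorem, z^4 = 5^4 * e^(i*4*11*pi/8) = 625 * (cos(11*pi/2) + i*sin(11*pi/2))
Step 2: |z|^4 = 5^4 = 625
Step 3: Reduce the angle mod 2*pi: 11*pi/2 - 4*pi = 3*pi/2
Step 4: cos(3*pi/2) = 0
Step 5: Re(z^4) = 625 * 0 = 0

0


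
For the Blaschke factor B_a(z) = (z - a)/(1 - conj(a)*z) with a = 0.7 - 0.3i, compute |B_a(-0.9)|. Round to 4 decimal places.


Step 1: Numerator z0 - a = -0.9 - (0.7 - 0.3i) = -1.6 + 0.3i
Step 2: Denominator 1 - conj(a)*z0 = 1 - (0.7 + 0.3i)*(-0.9) = 1.63 + 0.27i
Step 3: |z0 - a|^2 = (-1.6)^2 + 0.3^2 = 2.65; |1 - conj(a)*z0|^2 = 1.63^2 + 0.27^2 = 2.7298
Step 4: |B_a(-0.9)| = sqrt(2.65 / 2.7298) = sqrt(0.970767)
Step 5: = 0.9853

0.9853


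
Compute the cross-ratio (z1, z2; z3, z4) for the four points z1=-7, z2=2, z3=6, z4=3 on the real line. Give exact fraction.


Step 1: (z1-z3)(z2-z4) = (-13) * (-1) = 13
Step 2: (z1-z4)(z2-z3) = (-10) * (-4) = 40
Step 3: Cross-ratio = 13/40 = 13/40

13/40


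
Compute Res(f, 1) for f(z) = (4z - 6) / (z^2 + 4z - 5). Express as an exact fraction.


Step 1: Q(z) = z^2 + 4z - 5 = (z - 1)(z + 5)
Step 2: Q'(z) = 2z + 4
Step 3: Q'(1) = 6, P(1) = -2
Step 4: Res = P(1)/Q'(1) = -2/6 = -1/3

-1/3


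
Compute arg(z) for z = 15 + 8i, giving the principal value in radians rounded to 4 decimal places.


Step 1: z = 15 + 8i
Step 2: arg(z) = atan2(8, 15)
Step 3: arg(z) = 0.49

0.49


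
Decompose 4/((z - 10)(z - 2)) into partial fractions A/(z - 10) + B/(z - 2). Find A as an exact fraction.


Step 1: Multiply both sides by (z - 10) and set z = 10
Step 2: A = 4 / (10 - 2)
Step 3: A = 4 / 8
Step 4: A = 1/2

1/2


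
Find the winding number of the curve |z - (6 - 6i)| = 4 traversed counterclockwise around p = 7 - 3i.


Step 1: Center c = (6, -6), radius = 4
Step 2: |p - c|^2 = 1^2 + 3^2 = 10
Step 3: r^2 = 16
Step 4: |p-c| < r so winding number = 1

1


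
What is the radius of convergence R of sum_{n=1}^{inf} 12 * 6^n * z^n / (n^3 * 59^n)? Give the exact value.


Step 1: General term a_n = 12 * 6^n / (n^3 * 59^n)
Step 2: By the root test, |a_n|^(1/n) = 12^(1/n) * 6 / (n^(3/n) * 59) -> 6/59 as n -> infinity (since 12^(1/n) -> 1 and n^(3/n) -> 1)
Step 3: R = 1/lim|a_n|^(1/n) = 59/6

59/6


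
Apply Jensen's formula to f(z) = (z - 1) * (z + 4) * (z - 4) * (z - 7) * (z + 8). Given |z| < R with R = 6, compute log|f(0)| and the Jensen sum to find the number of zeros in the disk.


Jensen's formula: (1/2pi)*integral log|f(Re^it)|dt = log|f(0)| + sum_{|a_k|<R} log(R/|a_k|)
Step 1: f(0) = (-1) * 4 * (-4) * (-7) * 8 = -896
Step 2: log|f(0)| = log|1| + log|-4| + log|4| + log|7| + log|-8| = 6.7979
Step 3: Zeros inside |z| < 6: 1, -4, 4
Step 4: Jensen sum = log(6/1) + log(6/4) + log(6/4) = 2.6027
Step 5: n(R) = number of terms in the Jensen sum = count of zeros inside |z| < 6 = 3

3


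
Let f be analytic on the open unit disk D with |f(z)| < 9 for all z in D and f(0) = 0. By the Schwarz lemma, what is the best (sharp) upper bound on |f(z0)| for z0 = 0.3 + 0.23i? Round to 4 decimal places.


Step 1: g = f/9 maps D -> D with g(0) = 0, so by the Schwarz lemma |g(z)| <= |z|, i.e. |f(z)| <= 9|z|; this is sharp (f(z) = 9z).
Step 2: |z0|^2 = 0.3^2 + 0.23^2 = 0.1429
Step 3: |z0| = sqrt(0.1429) = 0.378021
Step 4: Best bound = 9 * |z0| = 9 * 0.378021 = 3.4022

3.4022


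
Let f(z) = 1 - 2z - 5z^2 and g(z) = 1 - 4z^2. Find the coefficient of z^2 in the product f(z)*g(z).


Step 1: z^2 term in f*g comes from: (1)*(-4z^2) + (-2z)*(0) + (-5z^2)*(1)
Step 2: = -4 + 0 - 5
Step 3: = -9

-9


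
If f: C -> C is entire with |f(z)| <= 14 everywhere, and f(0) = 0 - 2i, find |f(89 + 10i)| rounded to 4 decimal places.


Step 1: By Liouville's theorem, a bounded entire function is constant.
Step 2: f(z) = f(0) = 0 - 2i for all z.
Step 3: |f(w)| = |0 - 2i| = sqrt(0 + 4)
Step 4: = 2.0

2.0


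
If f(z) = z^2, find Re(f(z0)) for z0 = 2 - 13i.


Step 1: z0 = 2 - 13i
Step 2: z0^2 = 2^2 - (-13)^2 - 52i
Step 3: real part = 4 - 169 = -165

-165


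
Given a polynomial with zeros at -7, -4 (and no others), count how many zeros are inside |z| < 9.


Step 1: Check each root:
  z = -7: |-7| = 7 < 9
  z = -4: |-4| = 4 < 9
Step 2: Count = 2

2


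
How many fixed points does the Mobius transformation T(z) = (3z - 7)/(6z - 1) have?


Step 1: Fixed points satisfy T(z) = z
Step 2: 6z^2 - 4z + 7 = 0
Step 3: Discriminant = (-4)^2 - 4*6*7 = -152
Step 4: Number of fixed points = 2

2


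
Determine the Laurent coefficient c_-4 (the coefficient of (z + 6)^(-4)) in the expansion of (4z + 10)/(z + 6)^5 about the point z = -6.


Step 1: Write the numerator in powers of (z + 6): 4z + 10 = 4(z + 6) + (4*(-6) + 10) = 4(z + 6) - 14
Step 2: Divide by (z + 6)^5: f(z) = -14(z + 6)^(-5) + 4(z + 6)^(-4)
Step 3: This finite sum is the Laurent series of f about z = -6.
Step 4: Coefficient of (z + 6)^(-4) = coefficient of (z + 6) in the re-centred numerator = 4

4


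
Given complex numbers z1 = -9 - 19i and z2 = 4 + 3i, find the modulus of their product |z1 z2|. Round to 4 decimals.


Step 1: |z1| = sqrt((-9)^2 + (-19)^2) = sqrt(442)
Step 2: |z2| = sqrt(4^2 + 3^2) = sqrt(25)
Step 3: |z1*z2| = |z1|*|z2| = sqrt(442) * sqrt(25) = sqrt(442 * 25) = sqrt(11050)
Step 4: = 105.119

105.119


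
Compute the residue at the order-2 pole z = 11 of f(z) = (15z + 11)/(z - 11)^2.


Step 1: Pole of order 2 at z = 11
Step 2: Res = lim d/dz [(z - 11)^2 * f(z)] as z -> 11
Step 3: (z - 11)^2 * f(z) = 15z + 11
Step 4: d/dz[15z + 11] = 15

15


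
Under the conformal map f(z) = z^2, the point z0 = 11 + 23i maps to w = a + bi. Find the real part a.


Step 1: z0 = 11 + 23i
Step 2: z0^2 = 11^2 - 23^2 + 506i
Step 3: real part = 121 - 529 = -408

-408


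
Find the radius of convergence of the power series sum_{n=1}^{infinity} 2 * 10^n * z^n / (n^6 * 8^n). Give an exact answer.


Step 1: General term a_n = 2 * 10^n / (n^6 * 8^n)
Step 2: By the root test, |a_n|^(1/n) = 2^(1/n) * 10 / (n^(6/n) * 8) -> 10/8 as n -> infinity (since 2^(1/n) -> 1 and n^(6/n) -> 1)
Step 3: R = 1/lim|a_n|^(1/n) = 8/10 = 4/5

4/5


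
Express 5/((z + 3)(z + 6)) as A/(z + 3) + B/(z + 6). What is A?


Step 1: Multiply both sides by (z + 3) and set z = -3
Step 2: A = 5 / (-3 + 6)
Step 3: A = 5 / 3
Step 4: A = 5/3

5/3


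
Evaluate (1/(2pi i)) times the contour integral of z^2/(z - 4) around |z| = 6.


Step 1: f(z) = z^2, a = 4 is inside |z| = 6
Step 2: By Cauchy integral formula: (1/(2pi*i)) * integral = f(a)
Step 3: f(4) = 4^2 = 16

16


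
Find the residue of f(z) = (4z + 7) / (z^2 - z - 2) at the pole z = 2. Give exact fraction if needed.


Step 1: Q(z) = z^2 - z - 2 = (z - 2)(z + 1)
Step 2: Q'(z) = 2z - 1
Step 3: Q'(2) = 3, P(2) = 15
Step 4: Res = P(2)/Q'(2) = 15/3 = 5

5


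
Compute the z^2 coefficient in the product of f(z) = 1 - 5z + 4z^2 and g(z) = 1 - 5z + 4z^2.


Step 1: z^2 term in f*g comes from: (1)*(4z^2) + (-5z)*(-5z) + (4z^2)*(1)
Step 2: = 4 + 25 + 4
Step 3: = 33

33


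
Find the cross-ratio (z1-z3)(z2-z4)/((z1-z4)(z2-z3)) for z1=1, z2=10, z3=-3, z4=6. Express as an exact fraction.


Step 1: (z1-z3)(z2-z4) = 4 * 4 = 16
Step 2: (z1-z4)(z2-z3) = (-5) * 13 = -65
Step 3: Cross-ratio = -16/65 = -16/65

-16/65


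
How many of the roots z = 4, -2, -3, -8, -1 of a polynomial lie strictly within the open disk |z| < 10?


Step 1: Check each root:
  z = 4: |4| = 4 < 10
  z = -2: |-2| = 2 < 10
  z = -3: |-3| = 3 < 10
  z = -8: |-8| = 8 < 10
  z = -1: |-1| = 1 < 10
Step 2: Count = 5

5


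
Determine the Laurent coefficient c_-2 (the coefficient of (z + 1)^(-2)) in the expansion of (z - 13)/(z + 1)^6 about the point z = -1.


Step 1: Write the numerator in powers of (z + 1): z - 13 = (z + 1) + (1*(-1) - 13) = (z + 1) - 14
Step 2: Divide by (z + 1)^6: f(z) = -14(z + 1)^(-6) + (z + 1)^(-5)
Step 3: This finite sum is the Laurent series of f about z = -1.
Step 4: Only the powers -6 and -5 appear, so the coefficient of (z + 1)^(-2) = 0

0


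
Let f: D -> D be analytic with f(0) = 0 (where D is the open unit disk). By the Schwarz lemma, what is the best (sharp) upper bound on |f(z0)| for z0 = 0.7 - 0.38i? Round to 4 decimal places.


Step 1: Schwarz lemma: if f: D -> D is analytic with f(0) = 0, then |f(z)| <= |z| for all z in D, and this is sharp (f(z) = z).
Step 2: |z0|^2 = 0.7^2 + (-0.38)^2 = 0.6344
Step 3: |z0| = sqrt(0.6344) = 0.796492
Step 4: Best bound = |z0| = 0.7965

0.7965


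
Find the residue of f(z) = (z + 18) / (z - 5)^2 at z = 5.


Step 1: Pole of order 2 at z = 5
Step 2: Res = lim d/dz [(z - 5)^2 * f(z)] as z -> 5
Step 3: (z - 5)^2 * f(z) = z + 18
Step 4: d/dz[z + 18] = 1

1


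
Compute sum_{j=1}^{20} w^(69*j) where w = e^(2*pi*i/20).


Step 1: The sum sum_{j=1}^{n} w^(k*j) equals n if n | k, else 0.
Step 2: Here n = 20, k = 69
Step 3: Does n divide k? 20 | 69 -> False
Step 4: Sum = 0

0


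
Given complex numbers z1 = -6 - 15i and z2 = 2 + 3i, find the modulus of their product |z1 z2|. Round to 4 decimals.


Step 1: |z1| = sqrt((-6)^2 + (-15)^2) = sqrt(261)
Step 2: |z2| = sqrt(2^2 + 3^2) = sqrt(13)
Step 3: |z1*z2| = |z1|*|z2| = sqrt(261) * sqrt(13) = sqrt(261 * 13) = sqrt(3393)
Step 4: = 58.2495

58.2495


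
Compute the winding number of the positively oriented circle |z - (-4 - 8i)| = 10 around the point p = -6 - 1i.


Step 1: Center c = (-4, -8), radius = 10
Step 2: |p - c|^2 = (-2)^2 + 7^2 = 53
Step 3: r^2 = 100
Step 4: |p-c| < r so winding number = 1

1


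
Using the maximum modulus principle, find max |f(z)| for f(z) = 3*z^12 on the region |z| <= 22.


Step 1: On |z| = 22, |f(z)| = 3 * |z|^12 = 3 * 22^12
Step 2: By maximum modulus principle, maximum is on boundary.
Step 3: Maximum = 3 * 12855002631049216 = 38565007893147648

38565007893147648


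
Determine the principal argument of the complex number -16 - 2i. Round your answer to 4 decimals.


Step 1: z = -16 - 2i
Step 2: arg(z) = atan2(-2, -16)
Step 3: arg(z) = -3.0172

-3.0172


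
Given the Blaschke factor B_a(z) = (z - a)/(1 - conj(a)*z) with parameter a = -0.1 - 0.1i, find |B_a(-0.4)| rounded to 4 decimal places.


Step 1: Numerator z0 - a = -0.4 - (-0.1 - 0.1i) = -0.3 + 0.1i
Step 2: Denominator 1 - conj(a)*z0 = 1 - (-0.1 + 0.1i)*(-0.4) = 0.96 + 0.04i
Step 3: |z0 - a|^2 = (-0.3)^2 + 0.1^2 = 0.1; |1 - conj(a)*z0|^2 = 0.96^2 + 0.04^2 = 0.9232
Step 4: |B_a(-0.4)| = sqrt(0.1 / 0.9232) = sqrt(0.108319)
Step 5: = 0.3291

0.3291


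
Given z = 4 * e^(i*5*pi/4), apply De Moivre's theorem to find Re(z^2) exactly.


Step 1: By De Moivre's theorem, z^2 = 4^2 * e^(i*2*5*pi/4) = 16 * (cos(5*pi/2) + i*sin(5*pi/2))
Step 2: |z|^2 = 4^2 = 16
Step 3: Reduce the angle mod 2*pi: 5*pi/2 - 2*pi = pi/2
Step 4: cos(pi/2) = 0
Step 5: Re(z^2) = 16 * 0 = 0

0


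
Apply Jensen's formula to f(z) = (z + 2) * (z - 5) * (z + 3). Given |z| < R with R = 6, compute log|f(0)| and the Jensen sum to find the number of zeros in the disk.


Jensen's formula: (1/2pi)*integral log|f(Re^it)|dt = log|f(0)| + sum_{|a_k|<R} log(R/|a_k|)
Step 1: f(0) = 2 * (-5) * 3 = -30
Step 2: log|f(0)| = log|-2| + log|5| + log|-3| = 3.4012
Step 3: Zeros inside |z| < 6: -2, 5, -3
Step 4: Jensen sum = log(6/2) + log(6/5) + log(6/3) = 1.9741
Step 5: n(R) = number of terms in the Jensen sum = count of zeros inside |z| < 6 = 3

3


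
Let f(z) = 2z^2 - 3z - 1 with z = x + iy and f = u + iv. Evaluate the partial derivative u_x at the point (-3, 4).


Step 1: f(z) = 2(x+iy)^2 - 3(x+iy) - 1
Step 2: u = 2(x^2 - y^2) - 3x - 1
Step 3: u_x = 4x - 3
Step 4: At (-3, 4): u_x = -12 - 3 = -15

-15
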